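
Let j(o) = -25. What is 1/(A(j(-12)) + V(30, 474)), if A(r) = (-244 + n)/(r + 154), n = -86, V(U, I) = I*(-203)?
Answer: -43/4137656 ≈ -1.0392e-5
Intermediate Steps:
V(U, I) = -203*I
A(r) = -330/(154 + r) (A(r) = (-244 - 86)/(r + 154) = -330/(154 + r))
1/(A(j(-12)) + V(30, 474)) = 1/(-330/(154 - 25) - 203*474) = 1/(-330/129 - 96222) = 1/(-330*1/129 - 96222) = 1/(-110/43 - 96222) = 1/(-4137656/43) = -43/4137656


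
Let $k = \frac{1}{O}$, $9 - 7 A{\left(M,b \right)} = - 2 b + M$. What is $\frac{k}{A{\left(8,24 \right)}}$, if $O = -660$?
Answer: $- \frac{1}{4620} \approx -0.00021645$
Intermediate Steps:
$A{\left(M,b \right)} = \frac{9}{7} - \frac{M}{7} + \frac{2 b}{7}$ ($A{\left(M,b \right)} = \frac{9}{7} - \frac{- 2 b + M}{7} = \frac{9}{7} - \frac{M - 2 b}{7} = \frac{9}{7} - \left(- \frac{2 b}{7} + \frac{M}{7}\right) = \frac{9}{7} - \frac{M}{7} + \frac{2 b}{7}$)
$k = - \frac{1}{660}$ ($k = \frac{1}{-660} = - \frac{1}{660} \approx -0.0015152$)
$\frac{k}{A{\left(8,24 \right)}} = - \frac{1}{660 \left(\frac{9}{7} - \frac{8}{7} + \frac{2}{7} \cdot 24\right)} = - \frac{1}{660 \left(\frac{9}{7} - \frac{8}{7} + \frac{48}{7}\right)} = - \frac{1}{660 \cdot 7} = \left(- \frac{1}{660}\right) \frac{1}{7} = - \frac{1}{4620}$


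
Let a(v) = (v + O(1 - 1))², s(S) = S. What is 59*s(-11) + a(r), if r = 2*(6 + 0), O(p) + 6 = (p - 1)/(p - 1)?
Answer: -600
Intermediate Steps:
O(p) = -5 (O(p) = -6 + (p - 1)/(p - 1) = -6 + (-1 + p)/(-1 + p) = -6 + 1 = -5)
r = 12 (r = 2*6 = 12)
a(v) = (-5 + v)² (a(v) = (v - 5)² = (-5 + v)²)
59*s(-11) + a(r) = 59*(-11) + (-5 + 12)² = -649 + 7² = -649 + 49 = -600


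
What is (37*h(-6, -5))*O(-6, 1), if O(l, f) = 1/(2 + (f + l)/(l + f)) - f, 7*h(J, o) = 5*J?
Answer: 740/7 ≈ 105.71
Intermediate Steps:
h(J, o) = 5*J/7 (h(J, o) = (5*J)/7 = 5*J/7)
O(l, f) = ⅓ - f (O(l, f) = 1/(2 + (f + l)/(f + l)) - f = 1/(2 + 1) - f = 1/3 - f = ⅓ - f)
(37*h(-6, -5))*O(-6, 1) = (37*((5/7)*(-6)))*(⅓ - 1*1) = (37*(-30/7))*(⅓ - 1) = -1110/7*(-⅔) = 740/7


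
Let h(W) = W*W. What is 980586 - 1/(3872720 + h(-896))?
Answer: 4584765144095/4675536 ≈ 9.8059e+5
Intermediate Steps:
h(W) = W²
980586 - 1/(3872720 + h(-896)) = 980586 - 1/(3872720 + (-896)²) = 980586 - 1/(3872720 + 802816) = 980586 - 1/4675536 = 4584765144095/4675536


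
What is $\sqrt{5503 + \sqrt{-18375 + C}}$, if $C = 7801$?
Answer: $\sqrt{5503 + i \sqrt{10574}} \approx 74.185 + 0.6931 i$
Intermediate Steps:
$\sqrt{5503 + \sqrt{-18375 + C}} = \sqrt{5503 + \sqrt{-18375 + 7801}} = \sqrt{5503 + \sqrt{-10574}} = \sqrt{5503 + i \sqrt{10574}}$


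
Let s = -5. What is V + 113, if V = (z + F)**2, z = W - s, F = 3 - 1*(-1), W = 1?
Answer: 213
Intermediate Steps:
F = 4 (F = 3 + 1 = 4)
z = 6 (z = 1 - 1*(-5) = 1 + 5 = 6)
V = 100 (V = (6 + 4)**2 = 10**2 = 100)
V + 113 = 100 + 113 = 213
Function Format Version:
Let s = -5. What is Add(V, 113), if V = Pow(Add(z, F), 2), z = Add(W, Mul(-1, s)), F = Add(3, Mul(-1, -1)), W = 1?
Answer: 213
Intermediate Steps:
F = 4 (F = Add(3, 1) = 4)
z = 6 (z = Add(1, Mul(-1, -5)) = Add(1, 5) = 6)
V = 100 (V = Pow(Add(6, 4), 2) = Pow(10, 2) = 100)
Add(V, 113) = Add(100, 113) = 213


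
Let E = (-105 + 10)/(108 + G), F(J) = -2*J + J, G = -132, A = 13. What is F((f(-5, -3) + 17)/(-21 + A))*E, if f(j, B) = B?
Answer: 665/96 ≈ 6.9271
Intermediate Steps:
F(J) = -J
E = 95/24 (E = (-105 + 10)/(108 - 132) = -95/(-24) = -95*(-1/24) = 95/24 ≈ 3.9583)
F((f(-5, -3) + 17)/(-21 + A))*E = -(-3 + 17)/(-21 + 13)*(95/24) = -14/(-8)*(95/24) = -14*(-1)/8*(95/24) = -1*(-7/4)*(95/24) = (7/4)*(95/24) = 665/96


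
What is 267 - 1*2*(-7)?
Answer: 281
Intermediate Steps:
267 - 1*2*(-7) = 267 - 2*(-7) = 267 + 14 = 281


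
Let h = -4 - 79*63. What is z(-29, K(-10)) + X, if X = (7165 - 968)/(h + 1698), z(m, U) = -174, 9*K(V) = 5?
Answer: -577439/3283 ≈ -175.89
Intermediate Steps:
K(V) = 5/9 (K(V) = (⅑)*5 = 5/9)
h = -4981 (h = -4 - 4977 = -4981)
X = -6197/3283 (X = (7165 - 968)/(-4981 + 1698) = 6197/(-3283) = 6197*(-1/3283) = -6197/3283 ≈ -1.8876)
z(-29, K(-10)) + X = -174 - 6197/3283 = -577439/3283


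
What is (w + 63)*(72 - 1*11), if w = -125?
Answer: -3782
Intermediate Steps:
(w + 63)*(72 - 1*11) = (-125 + 63)*(72 - 1*11) = -62*(72 - 11) = -62*61 = -3782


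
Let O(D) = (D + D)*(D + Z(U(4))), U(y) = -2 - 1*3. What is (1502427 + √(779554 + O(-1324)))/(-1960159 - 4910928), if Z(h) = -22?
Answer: -1502427/6871087 - √4343762/6871087 ≈ -0.21896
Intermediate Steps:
U(y) = -5 (U(y) = -2 - 3 = -5)
O(D) = 2*D*(-22 + D) (O(D) = (D + D)*(D - 22) = (2*D)*(-22 + D) = 2*D*(-22 + D))
(1502427 + √(779554 + O(-1324)))/(-1960159 - 4910928) = (1502427 + √(779554 + 2*(-1324)*(-22 - 1324)))/(-1960159 - 4910928) = (1502427 + √(779554 + 2*(-1324)*(-1346)))/(-6871087) = (1502427 + √(779554 + 3564208))*(-1/6871087) = (1502427 + √4343762)*(-1/6871087) = -1502427/6871087 - √4343762/6871087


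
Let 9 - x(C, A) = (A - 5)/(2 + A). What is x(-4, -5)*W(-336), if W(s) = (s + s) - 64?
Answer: -12512/3 ≈ -4170.7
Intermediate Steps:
W(s) = -64 + 2*s (W(s) = 2*s - 64 = -64 + 2*s)
x(C, A) = 9 - (-5 + A)/(2 + A) (x(C, A) = 9 - (A - 5)/(2 + A) = 9 - (-5 + A)/(2 + A))
x(-4, -5)*W(-336) = ((23 + 8*(-5))/(2 - 5))*(-64 + 2*(-336)) = ((23 - 40)/(-3))*(-64 - 672) = -1/3*(-17)*(-736) = (17/3)*(-736) = -12512/3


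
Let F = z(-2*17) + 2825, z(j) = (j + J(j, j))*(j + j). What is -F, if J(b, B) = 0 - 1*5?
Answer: -5477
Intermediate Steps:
J(b, B) = -5 (J(b, B) = 0 - 5 = -5)
z(j) = 2*j*(-5 + j) (z(j) = (j - 5)*(j + j) = (-5 + j)*(2*j) = 2*j*(-5 + j))
F = 5477 (F = 2*(-2*17)*(-5 - 2*17) + 2825 = 2*(-34)*(-5 - 34) + 2825 = 2*(-34)*(-39) + 2825 = 2652 + 2825 = 5477)
-F = -1*5477 = -5477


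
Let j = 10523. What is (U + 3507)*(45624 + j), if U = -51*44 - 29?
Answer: 69285398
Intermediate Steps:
U = -2273 (U = -2244 - 29 = -2273)
(U + 3507)*(45624 + j) = (-2273 + 3507)*(45624 + 10523) = 1234*56147 = 69285398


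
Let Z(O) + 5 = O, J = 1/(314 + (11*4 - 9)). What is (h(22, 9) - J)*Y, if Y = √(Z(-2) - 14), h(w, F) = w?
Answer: 7677*I*√21/349 ≈ 100.8*I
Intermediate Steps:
J = 1/349 (J = 1/(314 + (44 - 9)) = 1/(314 + 35) = 1/349 ≈ 0.0028653)
Z(O) = -5 + O
Y = I*√21 (Y = √((-5 - 2) - 14) = √(-7 - 14) = √(-21) = I*√21 ≈ 4.5826*I)
(h(22, 9) - J)*Y = (22 - 1*1/349)*(I*√21) = (22 - 1/349)*(I*√21) = 7677*(I*√21)/349 = 7677*I*√21/349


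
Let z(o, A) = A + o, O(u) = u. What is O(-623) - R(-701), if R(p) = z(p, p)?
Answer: 779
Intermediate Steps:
R(p) = 2*p (R(p) = p + p = 2*p)
O(-623) - R(-701) = -623 - 2*(-701) = -623 - 1*(-1402) = -623 + 1402 = 779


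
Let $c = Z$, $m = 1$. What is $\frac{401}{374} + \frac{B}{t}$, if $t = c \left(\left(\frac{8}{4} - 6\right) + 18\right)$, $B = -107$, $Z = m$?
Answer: $- \frac{8601}{1309} \approx -6.5707$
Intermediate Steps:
$Z = 1$
$c = 1$
$t = 14$ ($t = 1 \left(\left(\frac{8}{4} - 6\right) + 18\right) = 1 \left(\left(8 \cdot \frac{1}{4} - 6\right) + 18\right) = 1 \left(\left(2 - 6\right) + 18\right) = 1 \left(-4 + 18\right) = 1 \cdot 14 = 14$)
$\frac{401}{374} + \frac{B}{t} = \frac{401}{374} - \frac{107}{14} = - \frac{8601}{1309}$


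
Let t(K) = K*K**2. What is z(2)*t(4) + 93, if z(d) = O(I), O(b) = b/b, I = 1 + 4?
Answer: 157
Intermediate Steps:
I = 5
O(b) = 1
z(d) = 1
t(K) = K**3
z(2)*t(4) + 93 = 1*4**3 + 93 = 1*64 + 93 = 64 + 93 = 157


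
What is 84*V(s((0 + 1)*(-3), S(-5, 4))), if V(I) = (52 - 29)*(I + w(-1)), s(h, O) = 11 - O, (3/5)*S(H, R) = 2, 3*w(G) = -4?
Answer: 12236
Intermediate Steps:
w(G) = -4/3 (w(G) = (⅓)*(-4) = -4/3)
S(H, R) = 10/3 (S(H, R) = (5/3)*2 = 10/3)
V(I) = -92/3 + 23*I (V(I) = (52 - 29)*(I - 4/3) = 23*(-4/3 + I) = -92/3 + 23*I)
84*V(s((0 + 1)*(-3), S(-5, 4))) = 84*(-92/3 + 23*(11 - 1*10/3)) = 84*(-92/3 + 23*(11 - 10/3)) = 84*(-92/3 + 23*(23/3)) = 84*(-92/3 + 529/3) = 84*(437/3) = 12236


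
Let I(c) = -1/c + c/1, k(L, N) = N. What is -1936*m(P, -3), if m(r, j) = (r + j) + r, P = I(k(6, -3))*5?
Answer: 172304/3 ≈ 57435.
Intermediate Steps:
I(c) = c - 1/c (I(c) = -1/c + c*1 = -1/c + c = c - 1/c)
P = -40/3 (P = (-3 - 1/(-3))*5 = (-3 - 1*(-1/3))*5 = (-3 + 1/3)*5 = -8/3*5 = -40/3 ≈ -13.333)
m(r, j) = j + 2*r (m(r, j) = (j + r) + r = j + 2*r)
-1936*m(P, -3) = -1936*(-3 + 2*(-40/3)) = -1936*(-3 - 80/3) = -1936*(-89/3) = 172304/3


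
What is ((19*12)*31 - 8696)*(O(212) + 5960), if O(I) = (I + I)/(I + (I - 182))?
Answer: -106763056/11 ≈ -9.7057e+6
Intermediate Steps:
O(I) = 2*I/(-182 + 2*I) (O(I) = (2*I)/(I + (-182 + I)) = (2*I)/(-182 + 2*I) = 2*I/(-182 + 2*I))
((19*12)*31 - 8696)*(O(212) + 5960) = ((19*12)*31 - 8696)*(212/(-91 + 212) + 5960) = (228*31 - 8696)*(212/121 + 5960) = (7068 - 8696)*(212*(1/121) + 5960) = -1628*(212/121 + 5960) = -1628*721372/121 = -106763056/11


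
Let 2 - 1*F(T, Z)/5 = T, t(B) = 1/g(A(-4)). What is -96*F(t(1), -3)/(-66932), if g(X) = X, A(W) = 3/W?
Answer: 400/16733 ≈ 0.023905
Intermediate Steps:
t(B) = -4/3 (t(B) = 1/(3/(-4)) = 1/(3*(-1/4)) = 1/(-3/4) = -4/3)
F(T, Z) = 10 - 5*T
-96*F(t(1), -3)/(-66932) = -96*(10 - 5*(-4/3))/(-66932) = -96*(10 + 20/3)*(-1/66932) = -96*50/3*(-1/66932) = -1600*(-1/66932) = 400/16733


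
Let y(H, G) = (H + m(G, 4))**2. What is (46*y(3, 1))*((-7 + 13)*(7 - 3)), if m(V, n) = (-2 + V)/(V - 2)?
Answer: 17664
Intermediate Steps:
m(V, n) = 1 (m(V, n) = (-2 + V)/(-2 + V) = 1)
y(H, G) = (1 + H)**2 (y(H, G) = (H + 1)**2 = (1 + H)**2)
(46*y(3, 1))*((-7 + 13)*(7 - 3)) = (46*(1 + 3)**2)*((-7 + 13)*(7 - 3)) = (46*4**2)*(6*4) = (46*16)*24 = 736*24 = 17664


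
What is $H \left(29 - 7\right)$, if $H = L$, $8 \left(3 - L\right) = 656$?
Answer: $-1738$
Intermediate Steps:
$L = -79$ ($L = 3 - 82 = -79$)
$H = -79$
$H \left(29 - 7\right) = - 79 \left(29 - 7\right) = \left(-79\right) 22 = -1738$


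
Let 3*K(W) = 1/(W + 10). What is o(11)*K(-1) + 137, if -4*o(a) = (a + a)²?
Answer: 3578/27 ≈ 132.52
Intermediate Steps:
K(W) = 1/(3*(10 + W)) (K(W) = 1/(3*(W + 10)) = 1/(3*(10 + W)))
o(a) = -a² (o(a) = -(a + a)²/4 = -4*a²/4 = -a²)
o(11)*K(-1) + 137 = (-1*11²)*(1/(3*(10 - 1))) + 137 = (-1*121)*((⅓)/9) + 137 = -121/(3*9) + 137 = -121*1/27 + 137 = -121/27 + 137 = 3578/27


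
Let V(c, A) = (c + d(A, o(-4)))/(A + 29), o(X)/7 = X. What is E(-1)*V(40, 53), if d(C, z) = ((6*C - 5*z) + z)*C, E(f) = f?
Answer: -11415/41 ≈ -278.41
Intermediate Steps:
o(X) = 7*X
d(C, z) = C*(-4*z + 6*C) (d(C, z) = ((-5*z + 6*C) + z)*C = (-4*z + 6*C)*C = C*(-4*z + 6*C))
V(c, A) = (c + 2*A*(56 + 3*A))/(29 + A) (V(c, A) = (c + 2*A*(-14*(-4) + 3*A))/(A + 29) = (c + 2*A*(-2*(-28) + 3*A))/(29 + A) = (c + 2*A*(56 + 3*A))/(29 + A))
E(-1)*V(40, 53) = -(40 + 2*53*(56 + 3*53))/(29 + 53) = -(40 + 2*53*(56 + 159))/82 = -(40 + 2*53*215)/82 = -(40 + 22790)/82 = -22830/82 = -1*11415/41 = -11415/41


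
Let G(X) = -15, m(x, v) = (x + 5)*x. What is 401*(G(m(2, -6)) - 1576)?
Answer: -637991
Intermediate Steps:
m(x, v) = x*(5 + x) (m(x, v) = (5 + x)*x = x*(5 + x))
401*(G(m(2, -6)) - 1576) = 401*(-15 - 1576) = 401*(-1591) = -637991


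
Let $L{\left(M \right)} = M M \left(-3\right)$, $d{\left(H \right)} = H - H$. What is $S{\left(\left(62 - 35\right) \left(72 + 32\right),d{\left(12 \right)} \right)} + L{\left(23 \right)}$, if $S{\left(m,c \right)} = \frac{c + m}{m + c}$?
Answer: $-1586$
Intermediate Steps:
$d{\left(H \right)} = 0$
$L{\left(M \right)} = - 3 M^{2}$ ($L{\left(M \right)} = M^{2} \left(-3\right) = - 3 M^{2}$)
$S{\left(m,c \right)} = 1$ ($S{\left(m,c \right)} = \frac{c + m}{c + m} = 1$)
$S{\left(\left(62 - 35\right) \left(72 + 32\right),d{\left(12 \right)} \right)} + L{\left(23 \right)} = 1 - 3 \cdot 23^{2} = 1 - 1587 = -1586$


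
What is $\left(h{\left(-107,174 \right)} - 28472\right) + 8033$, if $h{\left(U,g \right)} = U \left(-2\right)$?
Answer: $-20225$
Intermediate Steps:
$h{\left(U,g \right)} = - 2 U$
$\left(h{\left(-107,174 \right)} - 28472\right) + 8033 = \left(\left(-2\right) \left(-107\right) - 28472\right) + 8033 = \left(214 - 28472\right) + 8033 = -28258 + 8033 = -20225$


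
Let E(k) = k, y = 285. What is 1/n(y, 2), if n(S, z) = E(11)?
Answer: 1/11 ≈ 0.090909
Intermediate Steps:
n(S, z) = 11
1/n(y, 2) = 1/11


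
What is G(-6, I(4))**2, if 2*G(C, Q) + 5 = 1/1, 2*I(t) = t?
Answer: 4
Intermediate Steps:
I(t) = t/2
G(C, Q) = -2 (G(C, Q) = -5/2 + (1/2)/1 = -5/2 + (1/2)*1 = -5/2 + 1/2 = -2)
G(-6, I(4))**2 = (-2)**2 = 4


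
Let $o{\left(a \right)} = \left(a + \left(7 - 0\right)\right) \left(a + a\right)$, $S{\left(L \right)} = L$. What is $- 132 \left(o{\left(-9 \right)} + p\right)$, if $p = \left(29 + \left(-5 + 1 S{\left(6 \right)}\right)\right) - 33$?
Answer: $-4356$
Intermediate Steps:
$o{\left(a \right)} = 2 a \left(7 + a\right)$ ($o{\left(a \right)} = \left(a + \left(7 + 0\right)\right) 2 a = \left(a + 7\right) 2 a = \left(7 + a\right) 2 a = 2 a \left(7 + a\right)$)
$p = -3$ ($p = \left(29 + \left(-5 + 1 \cdot 6\right)\right) - 33 = \left(29 + \left(-5 + 6\right)\right) - 33 = \left(29 + 1\right) - 33 = 30 - 33 = -3$)
$- 132 \left(o{\left(-9 \right)} + p\right) = - 132 \left(2 \left(-9\right) \left(7 - 9\right) - 3\right) = - 132 \left(2 \left(-9\right) \left(-2\right) - 3\right) = - 132 \left(36 - 3\right) = \left(-132\right) 33 = -4356$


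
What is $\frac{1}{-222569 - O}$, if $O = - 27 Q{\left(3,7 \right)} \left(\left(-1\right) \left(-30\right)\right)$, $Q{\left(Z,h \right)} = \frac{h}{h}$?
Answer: $- \frac{1}{221759} \approx -4.5094 \cdot 10^{-6}$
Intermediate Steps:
$Q{\left(Z,h \right)} = 1$
$O = -810$ ($O = \left(-27\right) 1 \left(\left(-1\right) \left(-30\right)\right) = \left(-27\right) 30 = -810$)
$\frac{1}{-222569 - O} = \frac{1}{-222569 - -810} = \frac{1}{-222569 + 810} = \frac{1}{-221759} = - \frac{1}{221759}$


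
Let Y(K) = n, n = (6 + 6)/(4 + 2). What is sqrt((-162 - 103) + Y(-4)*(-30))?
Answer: 5*I*sqrt(13) ≈ 18.028*I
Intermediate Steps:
n = 2 (n = 12/6 = 12*(1/6) = 2)
Y(K) = 2
sqrt((-162 - 103) + Y(-4)*(-30)) = sqrt((-162 - 103) + 2*(-30)) = sqrt(-265 - 60) = sqrt(-325) = 5*I*sqrt(13)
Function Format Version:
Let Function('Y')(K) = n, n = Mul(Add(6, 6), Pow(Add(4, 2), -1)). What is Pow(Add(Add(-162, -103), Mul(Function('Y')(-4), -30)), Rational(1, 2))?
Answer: Mul(5, I, Pow(13, Rational(1, 2))) ≈ Mul(18.028, I)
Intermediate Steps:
n = 2 (n = Mul(12, Pow(6, -1)) = Mul(12, Rational(1, 6)) = 2)
Function('Y')(K) = 2
Pow(Add(Add(-162, -103), Mul(Function('Y')(-4), -30)), Rational(1, 2)) = Pow(Add(Add(-162, -103), Mul(2, -30)), Rational(1, 2)) = Pow(Add(-265, -60), Rational(1, 2)) = Pow(-325, Rational(1, 2)) = Mul(5, I, Pow(13, Rational(1, 2)))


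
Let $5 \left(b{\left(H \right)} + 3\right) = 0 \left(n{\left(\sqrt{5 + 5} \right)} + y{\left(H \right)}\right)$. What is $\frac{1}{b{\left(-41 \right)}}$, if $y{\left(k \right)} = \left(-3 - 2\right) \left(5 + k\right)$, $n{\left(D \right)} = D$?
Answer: $- \frac{1}{3} \approx -0.33333$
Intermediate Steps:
$y{\left(k \right)} = -25 - 5 k$ ($y{\left(k \right)} = - 5 \left(5 + k\right) = -25 - 5 k$)
$b{\left(H \right)} = -3$ ($b{\left(H \right)} = -3 + \frac{0 \left(\sqrt{5 + 5} - \left(25 + 5 H\right)\right)}{5} = -3 + \frac{0 \left(\sqrt{10} - \left(25 + 5 H\right)\right)}{5} = -3 + \frac{0 \left(-25 + \sqrt{10} - 5 H\right)}{5} = -3 + \frac{1}{5} \cdot 0 = -3 + 0 = -3$)
$\frac{1}{b{\left(-41 \right)}} = \frac{1}{-3} = - \frac{1}{3}$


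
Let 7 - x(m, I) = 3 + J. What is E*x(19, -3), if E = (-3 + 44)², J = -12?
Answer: 26896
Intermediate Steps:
E = 1681 (E = 41² = 1681)
x(m, I) = 16 (x(m, I) = 7 - (3 - 12) = 7 - 1*(-9) = 7 + 9 = 16)
E*x(19, -3) = 1681*16 = 26896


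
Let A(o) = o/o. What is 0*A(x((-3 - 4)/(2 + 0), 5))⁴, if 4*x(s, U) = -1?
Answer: 0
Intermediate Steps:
x(s, U) = -¼ (x(s, U) = (¼)*(-1) = -¼)
A(o) = 1
0*A(x((-3 - 4)/(2 + 0), 5))⁴ = 0*1⁴ = 0*1 = 0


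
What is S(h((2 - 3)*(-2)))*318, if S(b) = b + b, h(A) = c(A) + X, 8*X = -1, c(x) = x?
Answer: 2385/2 ≈ 1192.5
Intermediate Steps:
X = -1/8 (X = (1/8)*(-1) = -1/8 ≈ -0.12500)
h(A) = -1/8 + A (h(A) = A - 1/8 = -1/8 + A)
S(b) = 2*b
S(h((2 - 3)*(-2)))*318 = (2*(-1/8 + (2 - 3)*(-2)))*318 = (2*(-1/8 - 1*(-2)))*318 = (2*(-1/8 + 2))*318 = (2*(15/8))*318 = (15/4)*318 = 2385/2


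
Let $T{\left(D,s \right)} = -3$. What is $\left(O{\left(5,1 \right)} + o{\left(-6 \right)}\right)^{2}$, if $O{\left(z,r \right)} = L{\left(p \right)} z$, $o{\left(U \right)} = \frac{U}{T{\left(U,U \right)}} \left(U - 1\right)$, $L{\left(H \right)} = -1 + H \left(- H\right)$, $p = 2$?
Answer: $1521$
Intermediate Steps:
$L{\left(H \right)} = -1 - H^{2}$
$o{\left(U \right)} = - \frac{U \left(-1 + U\right)}{3}$ ($o{\left(U \right)} = \frac{U}{-3} \left(U - 1\right) = U \left(- \frac{1}{3}\right) \left(-1 + U\right) = - \frac{U}{3} \left(-1 + U\right) = - \frac{U \left(-1 + U\right)}{3}$)
$O{\left(z,r \right)} = - 5 z$ ($O{\left(z,r \right)} = \left(-1 - 2^{2}\right) z = \left(-1 - 4\right) z = - 5 z$)
$\left(O{\left(5,1 \right)} + o{\left(-6 \right)}\right)^{2} = \left(\left(-5\right) 5 + \frac{1}{3} \left(-6\right) \left(1 - -6\right)\right)^{2} = \left(-25 + \frac{1}{3} \left(-6\right) \left(1 + 6\right)\right)^{2} = \left(-25 + \frac{1}{3} \left(-6\right) 7\right)^{2} = \left(-25 - 14\right)^{2} = \left(-39\right)^{2} = 1521$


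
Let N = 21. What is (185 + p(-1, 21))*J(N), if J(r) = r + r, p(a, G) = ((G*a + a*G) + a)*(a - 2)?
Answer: 13188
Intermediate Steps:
p(a, G) = (-2 + a)*(a + 2*G*a) (p(a, G) = ((G*a + G*a) + a)*(-2 + a) = (2*G*a + a)*(-2 + a) = (a + 2*G*a)*(-2 + a) = (-2 + a)*(a + 2*G*a))
J(r) = 2*r
(185 + p(-1, 21))*J(N) = (185 - (-2 - 1 - 4*21 + 2*21*(-1)))*(2*21) = (185 - (-2 - 1 - 84 - 42))*42 = (185 - 1*(-129))*42 = (185 + 129)*42 = 314*42 = 13188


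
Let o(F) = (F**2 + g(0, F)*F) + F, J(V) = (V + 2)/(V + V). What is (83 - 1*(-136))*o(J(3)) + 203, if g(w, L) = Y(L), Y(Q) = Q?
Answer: 2069/3 ≈ 689.67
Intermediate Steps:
J(V) = (2 + V)/(2*V) (J(V) = (2 + V)/((2*V)) = (2 + V)*(1/(2*V)) = (2 + V)/(2*V))
g(w, L) = L
o(F) = F + 2*F**2 (o(F) = (F**2 + F*F) + F = (F**2 + F**2) + F = 2*F**2 + F = F + 2*F**2)
(83 - 1*(-136))*o(J(3)) + 203 = (83 - 1*(-136))*(((1/2)*(2 + 3)/3)*(1 + 2*((1/2)*(2 + 3)/3))) + 203 = (83 + 136)*(((1/2)*(1/3)*5)*(1 + 2*((1/2)*(1/3)*5))) + 203 = 219*(5*(1 + 2*(5/6))/6) + 203 = 219*(5*(1 + 5/3)/6) + 203 = 219*((5/6)*(8/3)) + 203 = 219*(20/9) + 203 = 1460/3 + 203 = 2069/3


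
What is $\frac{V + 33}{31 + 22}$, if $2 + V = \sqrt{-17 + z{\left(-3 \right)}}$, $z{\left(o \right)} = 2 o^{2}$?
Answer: $\frac{32}{53} \approx 0.60377$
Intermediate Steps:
$V = -1$ ($V = -2 + \sqrt{-17 + 2 \left(-3\right)^{2}} = -2 + \sqrt{-17 + 2 \cdot 9} = -2 + \sqrt{-17 + 18} = -2 + \sqrt{1} = -2 + 1 = -1$)
$\frac{V + 33}{31 + 22} = \frac{-1 + 33}{31 + 22} = \frac{32}{53}$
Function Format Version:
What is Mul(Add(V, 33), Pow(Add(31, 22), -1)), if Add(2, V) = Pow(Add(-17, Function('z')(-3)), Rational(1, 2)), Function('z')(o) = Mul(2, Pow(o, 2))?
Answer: Rational(32, 53) ≈ 0.60377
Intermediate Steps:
V = -1 (V = Add(-2, Pow(Add(-17, Mul(2, Pow(-3, 2))), Rational(1, 2))) = Add(-2, Pow(Add(-17, Mul(2, 9)), Rational(1, 2))) = Add(-2, Pow(Add(-17, 18), Rational(1, 2))) = Add(-2, Pow(1, Rational(1, 2))) = Add(-2, 1) = -1)
Mul(Add(V, 33), Pow(Add(31, 22), -1)) = Mul(Add(-1, 33), Pow(Add(31, 22), -1)) = Mul(32, Pow(53, -1)) = Mul(32, Rational(1, 53)) = Rational(32, 53)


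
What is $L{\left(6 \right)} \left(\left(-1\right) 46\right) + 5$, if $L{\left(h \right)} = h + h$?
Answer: $-547$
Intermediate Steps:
$L{\left(h \right)} = 2 h$
$L{\left(6 \right)} \left(\left(-1\right) 46\right) + 5 = 2 \cdot 6 \left(\left(-1\right) 46\right) + 5 = 12 \left(-46\right) + 5 = -552 + 5 = -547$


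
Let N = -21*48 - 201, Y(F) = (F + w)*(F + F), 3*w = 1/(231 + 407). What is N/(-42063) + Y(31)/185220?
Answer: 2777828563/71008569324 ≈ 0.039120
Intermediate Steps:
w = 1/1914 (w = 1/(3*(231 + 407)) = (⅓)/638 = (⅓)*(1/638) = 1/1914 ≈ 0.00052247)
Y(F) = 2*F*(1/1914 + F) (Y(F) = (F + 1/1914)*(F + F) = (1/1914 + F)*(2*F) = 2*F*(1/1914 + F))
N = -1209 (N = -1008 - 201 = -1209)
N/(-42063) + Y(31)/185220 = -1209/(-42063) + ((1/957)*31*(1 + 1914*31))/185220 = -1209*(-1/42063) + ((1/957)*31*(1 + 59334))*(1/185220) = 403/14021 + ((1/957)*31*59335)*(1/185220) = 403/14021 + (1839385/957)*(1/185220) = 403/14021 + 367877/35451108 = 2777828563/71008569324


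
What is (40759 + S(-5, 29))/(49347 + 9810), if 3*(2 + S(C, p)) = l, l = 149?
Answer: 122420/177471 ≈ 0.68980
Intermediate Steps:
S(C, p) = 143/3 (S(C, p) = -2 + (⅓)*149 = -2 + 149/3 = 143/3)
(40759 + S(-5, 29))/(49347 + 9810) = (40759 + 143/3)/(49347 + 9810) = (122420/3)/59157 = (122420/3)*(1/59157) = 122420/177471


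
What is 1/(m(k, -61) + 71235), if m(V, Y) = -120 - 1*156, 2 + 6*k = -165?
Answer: 1/70959 ≈ 1.4093e-5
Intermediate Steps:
k = -167/6 (k = -⅓ + (⅙)*(-165) = -⅓ - 55/2 = -167/6 ≈ -27.833)
m(V, Y) = -276 (m(V, Y) = -120 - 156 = -276)
1/(m(k, -61) + 71235) = 1/(-276 + 71235) = 1/70959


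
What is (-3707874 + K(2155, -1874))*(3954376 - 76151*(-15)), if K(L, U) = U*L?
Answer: -39480334430504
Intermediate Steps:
K(L, U) = L*U
(-3707874 + K(2155, -1874))*(3954376 - 76151*(-15)) = (-3707874 + 2155*(-1874))*(3954376 - 76151*(-15)) = (-3707874 - 4038470)*(3954376 + 1142265) = -7746344*5096641 = -39480334430504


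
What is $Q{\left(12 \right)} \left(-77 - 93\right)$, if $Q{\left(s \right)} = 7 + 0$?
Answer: $-1190$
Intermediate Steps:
$Q{\left(s \right)} = 7$
$Q{\left(12 \right)} \left(-77 - 93\right) = 7 \left(-77 - 93\right) = 7 \left(-170\right) = -1190$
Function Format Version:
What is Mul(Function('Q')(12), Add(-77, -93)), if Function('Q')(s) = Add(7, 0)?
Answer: -1190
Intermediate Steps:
Function('Q')(s) = 7
Mul(Function('Q')(12), Add(-77, -93)) = Mul(7, Add(-77, -93)) = Mul(7, -170) = -1190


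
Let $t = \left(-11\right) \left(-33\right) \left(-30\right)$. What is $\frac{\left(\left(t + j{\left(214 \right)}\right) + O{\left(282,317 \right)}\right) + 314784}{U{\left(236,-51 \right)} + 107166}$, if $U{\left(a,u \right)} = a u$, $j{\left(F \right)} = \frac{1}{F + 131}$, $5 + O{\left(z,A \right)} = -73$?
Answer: $\frac{104816521}{32819850} \approx 3.1937$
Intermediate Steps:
$O{\left(z,A \right)} = -78$ ($O{\left(z,A \right)} = -5 - 73 = -78$)
$j{\left(F \right)} = \frac{1}{131 + F}$
$t = -10890$ ($t = 363 \left(-30\right) = -10890$)
$\frac{\left(\left(t + j{\left(214 \right)}\right) + O{\left(282,317 \right)}\right) + 314784}{U{\left(236,-51 \right)} + 107166} = \frac{\left(\left(-10890 + \frac{1}{131 + 214}\right) - 78\right) + 314784}{236 \left(-51\right) + 107166} = \frac{\left(\left(-10890 + \frac{1}{345}\right) - 78\right) + 314784}{-12036 + 107166} = \frac{\left(\left(-10890 + \frac{1}{345}\right) - 78\right) + 314784}{95130} = \left(\left(- \frac{3757049}{345} - 78\right) + 314784\right) \frac{1}{95130} = \left(- \frac{3783959}{345} + 314784\right) \frac{1}{95130} = \frac{104816521}{345} \cdot \frac{1}{95130} = \frac{104816521}{32819850}$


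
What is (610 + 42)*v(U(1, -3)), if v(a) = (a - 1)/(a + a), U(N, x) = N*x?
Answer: 1304/3 ≈ 434.67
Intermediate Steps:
v(a) = (-1 + a)/(2*a) (v(a) = (-1 + a)/((2*a)) = (-1 + a)*(1/(2*a)) = (-1 + a)/(2*a))
(610 + 42)*v(U(1, -3)) = (610 + 42)*((-1 + 1*(-3))/(2*((1*(-3))))) = 652*((½)*(-1 - 3)/(-3)) = 652*((½)*(-⅓)*(-4)) = 652*(⅔) = 1304/3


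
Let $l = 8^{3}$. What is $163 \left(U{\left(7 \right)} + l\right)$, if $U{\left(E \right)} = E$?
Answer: $84597$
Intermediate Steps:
$l = 512$
$163 \left(U{\left(7 \right)} + l\right) = 163 \left(7 + 512\right) = 163 \cdot 519 = 84597$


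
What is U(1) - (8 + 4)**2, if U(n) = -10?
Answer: -154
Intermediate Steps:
U(1) - (8 + 4)**2 = -10 - (8 + 4)**2 = -10 - 1*12**2 = -10 - 1*144 = -10 - 144 = -154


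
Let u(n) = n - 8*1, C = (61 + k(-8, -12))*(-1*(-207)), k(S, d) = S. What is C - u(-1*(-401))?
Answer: 10578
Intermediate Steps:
C = 10971 (C = (61 - 8)*(-1*(-207)) = 53*207 = 10971)
u(n) = -8 + n (u(n) = n - 8 = -8 + n)
C - u(-1*(-401)) = 10971 - (-8 - 1*(-401)) = 10971 - (-8 + 401) = 10971 - 1*393 = 10971 - 393 = 10578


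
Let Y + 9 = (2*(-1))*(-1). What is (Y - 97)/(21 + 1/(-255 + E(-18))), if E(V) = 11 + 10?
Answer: -24336/4913 ≈ -4.9534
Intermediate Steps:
E(V) = 21
Y = -7 (Y = -9 + (2*(-1))*(-1) = -9 - 2*(-1) = -9 + 2 = -7)
(Y - 97)/(21 + 1/(-255 + E(-18))) = (-7 - 97)/(21 + 1/(-255 + 21)) = -104/(21 + 1/(-234)) = -104/(21 - 1/234) = -104/4913/234 = -104*234/4913 = -24336/4913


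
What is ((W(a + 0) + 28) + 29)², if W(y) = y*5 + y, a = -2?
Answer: 2025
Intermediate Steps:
W(y) = 6*y (W(y) = 5*y + y = 6*y)
((W(a + 0) + 28) + 29)² = ((6*(-2 + 0) + 28) + 29)² = ((6*(-2) + 28) + 29)² = ((-12 + 28) + 29)² = (16 + 29)² = 45² = 2025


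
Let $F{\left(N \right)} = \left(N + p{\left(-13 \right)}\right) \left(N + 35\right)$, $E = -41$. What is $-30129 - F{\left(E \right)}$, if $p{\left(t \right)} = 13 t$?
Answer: $-31389$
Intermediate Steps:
$F{\left(N \right)} = \left(-169 + N\right) \left(35 + N\right)$ ($F{\left(N \right)} = \left(N + 13 \left(-13\right)\right) \left(N + 35\right) = \left(N - 169\right) \left(35 + N\right) = \left(-169 + N\right) \left(35 + N\right)$)
$-30129 - F{\left(E \right)} = -30129 - \left(-5915 + \left(-41\right)^{2} - -5494\right) = -30129 - \left(-5915 + 1681 + 5494\right) = -30129 - 1260 = -31389$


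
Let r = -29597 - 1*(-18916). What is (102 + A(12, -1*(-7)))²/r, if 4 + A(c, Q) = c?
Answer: -1100/971 ≈ -1.1329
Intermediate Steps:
A(c, Q) = -4 + c
r = -10681 (r = -29597 + 18916 = -10681)
(102 + A(12, -1*(-7)))²/r = (102 + (-4 + 12))²/(-10681) = (102 + 8)²*(-1/10681) = 110²*(-1/10681) = 12100*(-1/10681) = -1100/971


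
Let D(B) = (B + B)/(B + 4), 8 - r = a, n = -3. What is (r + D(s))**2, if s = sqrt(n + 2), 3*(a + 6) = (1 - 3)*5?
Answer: 791524/2601 + 14240*I/867 ≈ 304.32 + 16.424*I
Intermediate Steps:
a = -28/3 (a = -6 + ((1 - 3)*5)/3 = -6 + (-2*5)/3 = -6 + (1/3)*(-10) = -6 - 10/3 = -28/3 ≈ -9.3333)
r = 52/3 (r = 8 - 1*(-28/3) = 8 + 28/3 = 52/3 ≈ 17.333)
s = I (s = sqrt(-3 + 2) = sqrt(-1) = I ≈ 1.0*I)
D(B) = 2*B/(4 + B) (D(B) = (2*B)/(4 + B) = 2*B/(4 + B))
(r + D(s))**2 = (52/3 + 2*I/(4 + I))**2 = (52/3 + 2*I*((4 - I)/17))**2 = (52/3 + 2*I*(4 - I)/17)**2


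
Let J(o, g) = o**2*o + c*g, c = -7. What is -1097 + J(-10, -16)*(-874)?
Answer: 775015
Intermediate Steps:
J(o, g) = o**3 - 7*g (J(o, g) = o**2*o - 7*g = o**3 - 7*g)
-1097 + J(-10, -16)*(-874) = -1097 + ((-10)**3 - 7*(-16))*(-874) = -1097 + (-1000 + 112)*(-874) = -1097 - 888*(-874) = -1097 + 776112 = 775015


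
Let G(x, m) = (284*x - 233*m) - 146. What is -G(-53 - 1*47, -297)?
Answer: -40655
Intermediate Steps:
G(x, m) = -146 - 233*m + 284*x (G(x, m) = (-233*m + 284*x) - 146 = -146 - 233*m + 284*x)
-G(-53 - 1*47, -297) = -(-146 - 233*(-297) + 284*(-53 - 1*47)) = -(-146 + 69201 + 284*(-53 - 47)) = -(-146 + 69201 + 284*(-100)) = -(-146 + 69201 - 28400) = -1*40655 = -40655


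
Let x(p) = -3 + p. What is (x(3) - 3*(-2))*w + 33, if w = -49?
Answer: -261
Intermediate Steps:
(x(3) - 3*(-2))*w + 33 = ((-3 + 3) - 3*(-2))*(-49) + 33 = (0 + 6)*(-49) + 33 = 6*(-49) + 33 = -294 + 33 = -261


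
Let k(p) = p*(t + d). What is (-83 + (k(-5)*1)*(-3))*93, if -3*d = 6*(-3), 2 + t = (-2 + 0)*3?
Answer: -10509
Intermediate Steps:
t = -8 (t = -2 + (-2 + 0)*3 = -2 - 2*3 = -2 - 6 = -8)
d = 6 (d = -2*(-3) = -⅓*(-18) = 6)
k(p) = -2*p (k(p) = p*(-8 + 6) = p*(-2) = -2*p)
(-83 + (k(-5)*1)*(-3))*93 = (-83 + (-2*(-5)*1)*(-3))*93 = (-83 + (10*1)*(-3))*93 = (-83 + 10*(-3))*93 = (-83 - 30)*93 = -113*93 = -10509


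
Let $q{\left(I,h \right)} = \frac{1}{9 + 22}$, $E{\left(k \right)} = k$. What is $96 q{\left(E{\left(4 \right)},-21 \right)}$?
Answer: $\frac{96}{31} \approx 3.0968$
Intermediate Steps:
$q{\left(I,h \right)} = \frac{1}{31}$
$96 q{\left(E{\left(4 \right)},-21 \right)} = 96 \cdot \frac{1}{31} = \frac{96}{31}$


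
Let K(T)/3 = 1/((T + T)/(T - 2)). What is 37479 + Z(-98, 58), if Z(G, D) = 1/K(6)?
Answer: 37480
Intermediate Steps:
K(T) = 3*(-2 + T)/(2*T) (K(T) = 3/(((T + T)/(T - 2))) = 3/(((2*T)/(-2 + T))) = 3/((2*T/(-2 + T))) = 3*((-2 + T)/(2*T)) = 3*(-2 + T)/(2*T))
Z(G, D) = 1 (Z(G, D) = 1/(3/2 - 3/6) = 1/(3/2 - 3*⅙) = 1/(3/2 - ½) = 1/1 = 1)
37479 + Z(-98, 58) = 37479 + 1 = 37480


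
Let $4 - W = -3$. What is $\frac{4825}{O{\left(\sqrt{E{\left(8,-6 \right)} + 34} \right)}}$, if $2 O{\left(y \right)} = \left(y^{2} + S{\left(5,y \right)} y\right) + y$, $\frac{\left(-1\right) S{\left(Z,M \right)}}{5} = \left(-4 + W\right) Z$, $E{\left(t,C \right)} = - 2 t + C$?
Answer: $- \frac{4825}{2732} - \frac{178525 \sqrt{3}}{8196} \approx -39.494$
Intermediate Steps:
$E{\left(t,C \right)} = C - 2 t$
$W = 7$ ($W = 4 - -3 = 4 + 3 = 7$)
$S{\left(Z,M \right)} = - 15 Z$ ($S{\left(Z,M \right)} = - 5 \left(-4 + 7\right) Z = - 5 \cdot 3 Z = - 15 Z$)
$O{\left(y \right)} = \frac{y^{2}}{2} - 37 y$ ($O{\left(y \right)} = \frac{\left(y^{2} + \left(-15\right) 5 y\right) + y}{2} = \frac{\left(y^{2} - 75 y\right) + y}{2} = \frac{y^{2} - 74 y}{2} = \frac{y^{2}}{2} - 37 y$)
$\frac{4825}{O{\left(\sqrt{E{\left(8,-6 \right)} + 34} \right)}} = \frac{4825}{\frac{1}{2} \sqrt{\left(-6 - 16\right) + 34} \left(-74 + \sqrt{\left(-6 - 16\right) + 34}\right)} = \frac{4825}{\frac{1}{2} \sqrt{-22 + 34} \left(-74 + \sqrt{-22 + 34}\right)} = \frac{4825}{\frac{1}{2} \sqrt{12} \left(-74 + \sqrt{12}\right)} = \frac{4825}{\frac{1}{2} \cdot 2 \sqrt{3} \left(-74 + 2 \sqrt{3}\right)} = \frac{4825}{\sqrt{3} \left(-74 + 2 \sqrt{3}\right)} = 4825 \frac{\sqrt{3}}{3 \left(-74 + 2 \sqrt{3}\right)} = \frac{4825 \sqrt{3}}{3 \left(-74 + 2 \sqrt{3}\right)}$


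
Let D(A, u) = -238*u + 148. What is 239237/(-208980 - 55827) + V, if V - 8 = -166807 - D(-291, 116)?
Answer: -36898181810/264807 ≈ -1.3934e+5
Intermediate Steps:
D(A, u) = 148 - 238*u
V = -139339 (V = 8 + (-166807 - (148 - 238*116)) = 8 + (-166807 - (148 - 27608)) = 8 + (-166807 - 1*(-27460)) = 8 + (-166807 + 27460) = 8 - 139347 = -139339)
239237/(-208980 - 55827) + V = 239237/(-208980 - 55827) - 139339 = 239237/(-264807) - 139339 = 239237*(-1/264807) - 139339 = -239237/264807 - 139339 = -36898181810/264807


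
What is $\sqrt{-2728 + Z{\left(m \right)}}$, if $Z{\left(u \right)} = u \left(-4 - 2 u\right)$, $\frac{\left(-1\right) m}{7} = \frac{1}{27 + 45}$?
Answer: $\frac{i \sqrt{14140034}}{72} \approx 52.227 i$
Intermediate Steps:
$m = - \frac{7}{72}$ ($m = - \frac{7}{27 + 45} = - \frac{7}{72} \approx -0.097222$)
$\sqrt{-2728 + Z{\left(m \right)}} = \sqrt{-2728 - - \frac{7 \left(2 - \frac{7}{72}\right)}{36}} = \sqrt{-2728 - \left(- \frac{7}{36}\right) \frac{137}{72}} = \sqrt{-2728 + \frac{959}{2592}} = \sqrt{- \frac{7070017}{2592}} = \frac{i \sqrt{14140034}}{72}$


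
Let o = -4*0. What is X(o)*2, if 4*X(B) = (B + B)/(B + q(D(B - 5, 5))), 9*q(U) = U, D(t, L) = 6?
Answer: 0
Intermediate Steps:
q(U) = U/9
o = 0
X(B) = B/(2*(⅔ + B)) (X(B) = ((B + B)/(B + (⅑)*6))/4 = ((2*B)/(B + ⅔))/4 = ((2*B)/(⅔ + B))/4 = (2*B/(⅔ + B))/4 = B/(2*(⅔ + B)))
X(o)*2 = ((3/2)*0/(2 + 3*0))*2 = ((3/2)*0/(2 + 0))*2 = ((3/2)*0/2)*2 = ((3/2)*0*(½))*2 = 0*2 = 0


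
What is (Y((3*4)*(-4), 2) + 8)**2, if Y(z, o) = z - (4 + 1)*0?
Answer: 1600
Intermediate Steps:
Y(z, o) = z (Y(z, o) = z - 5*0 = z - 1*0 = z + 0 = z)
(Y((3*4)*(-4), 2) + 8)**2 = ((3*4)*(-4) + 8)**2 = (12*(-4) + 8)**2 = (-48 + 8)**2 = (-40)**2 = 1600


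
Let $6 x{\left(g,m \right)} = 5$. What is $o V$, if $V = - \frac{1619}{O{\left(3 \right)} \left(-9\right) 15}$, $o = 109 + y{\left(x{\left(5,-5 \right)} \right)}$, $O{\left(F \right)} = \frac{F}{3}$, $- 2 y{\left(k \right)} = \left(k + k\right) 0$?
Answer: $\frac{176471}{135} \approx 1307.2$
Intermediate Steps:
$x{\left(g,m \right)} = \frac{5}{6}$ ($x{\left(g,m \right)} = \frac{1}{6} \cdot 5 = \frac{5}{6}$)
$y{\left(k \right)} = 0$ ($y{\left(k \right)} = - \frac{\left(k + k\right) 0}{2} = - \frac{2 k 0}{2} = \left(- \frac{1}{2}\right) 0 = 0$)
$O{\left(F \right)} = \frac{F}{3}$ ($O{\left(F \right)} = F \frac{1}{3} = \frac{F}{3}$)
$o = 109$ ($o = 109 + 0 = 109$)
$V = \frac{1619}{135}$ ($V = - \frac{1619}{\frac{1}{3} \cdot 3 \left(-9\right) 15} = - \frac{1619}{1 \left(-9\right) 15} = - \frac{1619}{\left(-9\right) 15} = - \frac{1619}{-135} = \left(-1619\right) \left(- \frac{1}{135}\right) = \frac{1619}{135} \approx 11.993$)
$o V = 109 \cdot \frac{1619}{135} = \frac{176471}{135}$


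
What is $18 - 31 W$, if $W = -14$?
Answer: $452$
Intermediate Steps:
$18 - 31 W = 18 - -434 = 18 + 434 = 452$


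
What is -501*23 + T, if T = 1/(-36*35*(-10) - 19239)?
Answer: -76501198/6639 ≈ -11523.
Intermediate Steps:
T = -1/6639 (T = 1/(-1260*(-10) - 19239) = 1/(12600 - 19239) = 1/(-6639) = -1/6639 ≈ -0.00015063)
-501*23 + T = -501*23 - 1/6639 = -11523 - 1/6639 = -76501198/6639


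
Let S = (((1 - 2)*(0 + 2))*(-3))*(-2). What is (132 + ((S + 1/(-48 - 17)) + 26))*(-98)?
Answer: -929922/65 ≈ -14307.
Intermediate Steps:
S = -12 (S = (-1*2*(-3))*(-2) = -2*(-3)*(-2) = 6*(-2) = -12)
(132 + ((S + 1/(-48 - 17)) + 26))*(-98) = (132 + ((-12 + 1/(-48 - 17)) + 26))*(-98) = (132 + ((-12 + 1/(-65)) + 26))*(-98) = (132 + ((-12 - 1/65) + 26))*(-98) = (132 + (-781/65 + 26))*(-98) = (132 + 909/65)*(-98) = (9489/65)*(-98) = -929922/65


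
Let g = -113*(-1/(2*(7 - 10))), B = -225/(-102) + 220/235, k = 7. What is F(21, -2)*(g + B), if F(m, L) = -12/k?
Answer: 150448/5593 ≈ 26.899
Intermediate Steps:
B = 5021/1598 (B = -225*(-1/102) + 220*(1/235) = 75/34 + 44/47 = 5021/1598 ≈ 3.1421)
F(m, L) = -12/7
g = -113/6 (g = -113/((-2*(-3))) = -113/6 ≈ -18.833)
F(21, -2)*(g + B) = -12*(-113/6 + 5021/1598)/7 = -12/7*(-37612/2397) = 150448/5593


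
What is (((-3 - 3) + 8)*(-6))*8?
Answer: -96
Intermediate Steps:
(((-3 - 3) + 8)*(-6))*8 = ((-6 + 8)*(-6))*8 = (2*(-6))*8 = -12*8 = -96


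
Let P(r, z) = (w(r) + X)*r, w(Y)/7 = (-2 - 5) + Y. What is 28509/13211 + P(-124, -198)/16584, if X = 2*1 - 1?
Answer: 246668935/27386403 ≈ 9.0070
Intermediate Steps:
w(Y) = -49 + 7*Y (w(Y) = 7*((-2 - 5) + Y) = 7*(-7 + Y) = -49 + 7*Y)
X = 1 (X = 2 - 1 = 1)
P(r, z) = r*(-48 + 7*r) (P(r, z) = ((-49 + 7*r) + 1)*r = (-48 + 7*r)*r = r*(-48 + 7*r))
28509/13211 + P(-124, -198)/16584 = 28509/13211 - 124*(-48 + 7*(-124))/16584 = 28509*(1/13211) - 124*(-48 - 868)*(1/16584) = 28509/13211 - 124*(-916)*(1/16584) = 28509/13211 + 113584*(1/16584) = 28509/13211 + 14198/2073 = 246668935/27386403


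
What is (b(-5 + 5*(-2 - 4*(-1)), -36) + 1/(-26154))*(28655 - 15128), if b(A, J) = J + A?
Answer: -1218594825/2906 ≈ -4.1934e+5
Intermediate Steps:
b(A, J) = A + J
(b(-5 + 5*(-2 - 4*(-1)), -36) + 1/(-26154))*(28655 - 15128) = (((-5 + 5*(-2 - 4*(-1))) - 36) + 1/(-26154))*(28655 - 15128) = (((-5 + 5*(-2 + 4)) - 36) - 1/26154)*13527 = (((-5 + 5*2) - 36) - 1/26154)*13527 = (((-5 + 10) - 36) - 1/26154)*13527 = ((5 - 36) - 1/26154)*13527 = (-31 - 1/26154)*13527 = -810775/26154*13527 = -1218594825/2906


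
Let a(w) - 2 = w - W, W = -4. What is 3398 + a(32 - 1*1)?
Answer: 3435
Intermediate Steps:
a(w) = 6 + w (a(w) = 2 + (w - 1*(-4)) = 2 + (w + 4) = 2 + (4 + w) = 6 + w)
3398 + a(32 - 1*1) = 3398 + (6 + (32 - 1*1)) = 3398 + (6 + (32 - 1)) = 3398 + (6 + 31) = 3398 + 37 = 3435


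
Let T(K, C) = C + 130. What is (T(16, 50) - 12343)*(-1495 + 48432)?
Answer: -570894731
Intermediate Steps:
T(K, C) = 130 + C
(T(16, 50) - 12343)*(-1495 + 48432) = ((130 + 50) - 12343)*(-1495 + 48432) = (180 - 12343)*46937 = -12163*46937 = -570894731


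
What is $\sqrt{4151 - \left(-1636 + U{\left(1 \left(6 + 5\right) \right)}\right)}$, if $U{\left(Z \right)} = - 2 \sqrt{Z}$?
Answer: $\sqrt{5787 + 2 \sqrt{11}} \approx 76.116$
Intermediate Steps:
$\sqrt{4151 - \left(-1636 + U{\left(1 \left(6 + 5\right) \right)}\right)} = \sqrt{4151 + \left(1636 - - 2 \sqrt{1 \left(6 + 5\right)}\right)} = \sqrt{4151 + \left(1636 - - 2 \sqrt{1 \cdot 11}\right)} = \sqrt{4151 + \left(1636 - - 2 \sqrt{11}\right)} = \sqrt{4151 + \left(1636 + 2 \sqrt{11}\right)} = \sqrt{5787 + 2 \sqrt{11}}$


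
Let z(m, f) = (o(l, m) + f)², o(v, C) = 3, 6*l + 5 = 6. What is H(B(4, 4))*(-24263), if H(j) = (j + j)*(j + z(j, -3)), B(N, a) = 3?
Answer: -436734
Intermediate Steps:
l = ⅙ (l = -⅚ + (⅙)*6 = -⅚ + 1 = ⅙ ≈ 0.16667)
z(m, f) = (3 + f)²
H(j) = 2*j² (H(j) = (j + j)*(j + (3 - 3)²) = (2*j)*(j + 0²) = (2*j)*(j + 0) = (2*j)*j = 2*j²)
H(B(4, 4))*(-24263) = (2*3²)*(-24263) = (2*9)*(-24263) = 18*(-24263) = -436734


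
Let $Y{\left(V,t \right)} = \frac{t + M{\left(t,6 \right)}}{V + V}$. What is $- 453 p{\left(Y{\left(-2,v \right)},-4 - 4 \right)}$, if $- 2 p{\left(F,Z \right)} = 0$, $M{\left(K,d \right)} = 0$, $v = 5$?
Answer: $0$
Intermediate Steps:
$Y{\left(V,t \right)} = \frac{t}{2 V}$ ($Y{\left(V,t \right)} = \frac{t + 0}{V + V} = \frac{t}{2 V}$)
$p{\left(F,Z \right)} = 0$ ($p{\left(F,Z \right)} = \left(- \frac{1}{2}\right) 0 = 0$)
$- 453 p{\left(Y{\left(-2,v \right)},-4 - 4 \right)} = \left(-453\right) 0 = 0$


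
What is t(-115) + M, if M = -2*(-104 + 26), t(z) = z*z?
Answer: 13381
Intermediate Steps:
t(z) = z²
M = 156 (M = -2*(-78) = 156)
t(-115) + M = (-115)² + 156 = 13225 + 156 = 13381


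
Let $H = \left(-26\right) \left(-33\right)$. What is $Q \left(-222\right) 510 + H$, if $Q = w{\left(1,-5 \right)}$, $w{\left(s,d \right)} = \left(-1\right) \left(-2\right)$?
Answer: $-225582$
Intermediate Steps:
$H = 858$
$w{\left(s,d \right)} = 2$
$Q = 2$
$Q \left(-222\right) 510 + H = 2 \left(-222\right) 510 + 858 = \left(-444\right) 510 + 858 = -226440 + 858 = -225582$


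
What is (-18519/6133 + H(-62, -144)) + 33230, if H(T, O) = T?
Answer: 203400825/6133 ≈ 33165.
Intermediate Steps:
(-18519/6133 + H(-62, -144)) + 33230 = (-18519/6133 - 62) + 33230 = -398765/6133 + 33230 = 203400825/6133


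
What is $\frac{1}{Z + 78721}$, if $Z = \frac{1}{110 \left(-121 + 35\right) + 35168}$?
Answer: $\frac{25708}{2023759469} \approx 1.2703 \cdot 10^{-5}$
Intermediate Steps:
$Z = \frac{1}{25708}$ ($Z = \frac{1}{110 \left(-86\right) + 35168} = \frac{1}{-9460 + 35168} = \frac{1}{25708} \approx 3.8898 \cdot 10^{-5}$)
$\frac{1}{Z + 78721} = \frac{1}{\frac{1}{25708} + 78721} = \frac{1}{\frac{2023759469}{25708}} = \frac{25708}{2023759469}$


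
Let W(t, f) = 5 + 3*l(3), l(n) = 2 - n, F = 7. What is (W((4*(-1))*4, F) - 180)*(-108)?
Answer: 19224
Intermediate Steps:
W(t, f) = 2 (W(t, f) = 5 + 3*(2 - 1*3) = 5 + 3*(2 - 3) = 5 + 3*(-1) = 5 - 3 = 2)
(W((4*(-1))*4, F) - 180)*(-108) = (2 - 180)*(-108) = -178*(-108) = 19224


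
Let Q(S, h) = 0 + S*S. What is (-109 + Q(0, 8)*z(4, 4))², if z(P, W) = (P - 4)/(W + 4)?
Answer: 11881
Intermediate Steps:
Q(S, h) = S² (Q(S, h) = 0 + S² = S²)
z(P, W) = (-4 + P)/(4 + W)
(-109 + Q(0, 8)*z(4, 4))² = (-109 + 0²*((-4 + 4)/(4 + 4)))² = (-109 + 0*(0/8))² = (-109 + 0*((⅛)*0))² = (-109 + 0*0)² = (-109 + 0)² = (-109)² = 11881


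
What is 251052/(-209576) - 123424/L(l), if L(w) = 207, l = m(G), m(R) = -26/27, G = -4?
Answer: -281724739/471546 ≈ -597.45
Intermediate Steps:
m(R) = -26/27 (m(R) = -26*1/27 = -26/27)
l = -26/27 ≈ -0.96296
251052/(-209576) - 123424/L(l) = 251052/(-209576) - 123424/207 = 251052*(-1/209576) - 123424*1/207 = -62763/52394 - 123424/207 = -281724739/471546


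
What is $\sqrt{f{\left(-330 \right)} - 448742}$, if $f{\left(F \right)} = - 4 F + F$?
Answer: $2 i \sqrt{111938} \approx 669.14 i$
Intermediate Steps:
$f{\left(F \right)} = - 3 F$
$\sqrt{f{\left(-330 \right)} - 448742} = \sqrt{\left(-3\right) \left(-330\right) - 448742} = \sqrt{990 - 448742} = \sqrt{-447752} = 2 i \sqrt{111938}$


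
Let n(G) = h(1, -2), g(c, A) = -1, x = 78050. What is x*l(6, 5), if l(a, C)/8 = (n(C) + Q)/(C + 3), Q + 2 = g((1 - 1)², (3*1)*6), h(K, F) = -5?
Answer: -624400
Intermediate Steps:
Q = -3 (Q = -2 - 1 = -3)
n(G) = -5
l(a, C) = -64/(3 + C) (l(a, C) = 8*((-5 - 3)/(C + 3)) = 8*(-8/(3 + C)) = -64/(3 + C))
x*l(6, 5) = 78050*(-64/(3 + 5)) = 78050*(-64/8) = 78050*(-64*⅛) = 78050*(-8) = -624400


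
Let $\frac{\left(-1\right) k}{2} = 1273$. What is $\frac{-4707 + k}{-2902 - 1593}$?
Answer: $\frac{7253}{4495} \approx 1.6136$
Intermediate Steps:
$k = -2546$ ($k = \left(-2\right) 1273 = -2546$)
$\frac{-4707 + k}{-2902 - 1593} = \frac{-4707 - 2546}{-2902 - 1593} = - \frac{7253}{-2902 - 1593} = - \frac{7253}{-4495} = \left(-7253\right) \left(- \frac{1}{4495}\right) = \frac{7253}{4495}$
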